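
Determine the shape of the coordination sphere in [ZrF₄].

Each fluoride is −1; balancing the 0 overall charge requires Zr(IV).
Group 4 minus oxidation state 4 gives a d⁰ configuration.
Coordination number: 4.
A d⁰ ion has no crystal-field stabilisation preference between square planar and tetrahedral, so four ligands adopt the sterically favoured tetrahedral geometry.

tetrahedral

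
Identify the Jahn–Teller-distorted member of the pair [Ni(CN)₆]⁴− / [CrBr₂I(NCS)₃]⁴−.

[CrBr₂I(NCS)₃]⁴−

[Ni(CN)₆]⁴−: Each cyanide is −1; balancing the −4 overall charge requires Ni(II). Group 10 minus oxidation state 2 gives a d⁸ configuration. The d⁸ configuration leaves the e_g set evenly filled (or empty) — no strong Jahn–Teller driving force.
[CrBr₂I(NCS)₃]⁴−: Ligand charges: each bromide is −1; each iodide is −1; each isothiocyanate is −1. With an overall charge of −4 the chromium centre must be in the +2 oxidation state. Cr sits in group 6, so the d-electron count is 6 − 2 = 4. Bromide, iodide, and isothiocyanate are weak-field ligands for a first-row metal, so the complex is high-spin. The t₂g³e_g¹ (high-spin) configuration has an unevenly filled e_g set; the Jahn–Teller theorem predicts a tetragonal distortion (typically axial elongation) to lift the degeneracy.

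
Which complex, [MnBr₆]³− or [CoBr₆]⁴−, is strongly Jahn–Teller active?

[MnBr₆]³−

[MnBr₆]³−: Each bromide is −1; balancing the −3 overall charge requires Mn(III). Group 7 minus oxidation state 3 gives a d⁴ configuration. Bromide is a weak-field ligand for a first-row metal, so the complex is high-spin. The t₂g³e_g¹ (high-spin) configuration has an unevenly filled e_g set; the Jahn–Teller theorem predicts a tetragonal distortion (typically axial elongation) to lift the degeneracy.
[CoBr₆]⁴−: Each bromide is −1; balancing the −4 overall charge requires Co(II). Group 9 minus oxidation state 2 gives a d⁷ configuration. Bromide is a weak-field ligand for a first-row metal, so the complex is high-spin. The d⁷ configuration leaves the e_g set evenly filled (or empty) — no strong Jahn–Teller driving force.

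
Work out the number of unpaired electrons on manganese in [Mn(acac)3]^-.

Ligand charges: each acetylacetonate is −1. With an overall charge of −1 the manganese centre must be in the +2 oxidation state.
Group 7 minus oxidation state 2 gives a d⁵ configuration.
Counting donor atoms: 3×acetylacetonate (bidentate) → 6 donors. Coordination number = 6.
The spin state decides the count: Acetylacetonate is a weak-field ligand for a first-row metal, so the complex is high-spin.
An octahedral high-spin d⁵ ion is t₂g³e_g², giving 5 unpaired electrons.

5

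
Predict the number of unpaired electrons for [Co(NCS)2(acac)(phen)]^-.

Summing ligand charges against the −1 overall charge gives an oxidation state of +2 for cobalt.
Co sits in group 9, so the d-electron count is 9 − 2 = 7.
Counting donor atoms: 2×isothiocyanate (monodentate) → 2 donors; 1×acetylacetonate (bidentate) → 2 donors; 1×1,10-phenanthroline (bidentate) → 2 donors. Coordination number = 6.
The spin state decides the count: Acetylacetonate and isothiocyanate are weak-field ligands for a first-row metal, so the complex is high-spin.
An octahedral high-spin d⁷ ion is t₂g⁵e_g², giving 3 unpaired electrons.

3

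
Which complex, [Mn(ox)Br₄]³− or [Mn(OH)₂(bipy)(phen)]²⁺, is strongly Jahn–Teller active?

[Mn(ox)Br₄]³−: Each oxalate is −2; each bromide is −1; balancing the −3 overall charge requires Mn(III). Group 7 minus oxidation state 3 gives a d⁴ configuration. Bromide and oxalate are weak-field ligands for a first-row metal, so the complex is high-spin. The t₂g³e_g¹ (high-spin) configuration has an unevenly filled e_g set; the Jahn–Teller theorem predicts a tetragonal distortion (typically axial elongation) to lift the degeneracy.
[Mn(OH)₂(bipy)(phen)]²⁺: Ligand charges: each hydroxide is −1; 2,2′-bipyridine is neutral; 1,10-phenanthroline is neutral. With an overall charge of +2 the manganese centre must be in the +4 oxidation state. Manganese is a group-7 element; Mn(IV) is therefore d³. The d³ configuration leaves the e_g set evenly filled (or empty) — no strong Jahn–Teller driving force.

[Mn(ox)Br₄]³−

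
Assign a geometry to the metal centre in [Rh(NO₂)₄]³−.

Ligand charges: each nitro (N-bound nitrite) is −1. With an overall charge of −3 the rhodium centre must be in the +1 oxidation state.
Rhodium is a group-9 element; Rh(I) is therefore d⁸.
With 4 monodentate ligands the coordination number is 4.
A 4d d⁸ ion has a large crystal-field splitting; square planar leaves the high-energy d_{x²−y²} orbital empty and maximises CFSE.

square planar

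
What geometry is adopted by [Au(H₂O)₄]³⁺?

square planar

Summing ligand charges against the +3 overall charge gives an oxidation state of +3 for gold.
Group 11 minus oxidation state 3 gives a d⁸ configuration.
With 4 monodentate ligands the coordination number is 4.
A 5d d⁸ ion has a large crystal-field splitting; square planar leaves the high-energy d_{x²−y²} orbital empty and maximises CFSE.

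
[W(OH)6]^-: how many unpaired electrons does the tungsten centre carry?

1 unpaired electron

Each hydroxide is −1; balancing the −1 overall charge requires W(V).
Group 6 minus oxidation state 5 gives a d¹ configuration.
In an octahedral field the d¹ configuration is t₂g¹e_g⁰ (only one arrangement possible), giving 1 unpaired electron.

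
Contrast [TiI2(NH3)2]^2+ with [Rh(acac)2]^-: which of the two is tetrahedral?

[TiI2(NH3)2]^2+

For [TiI2(NH3)2]^2+: Ligand charges: each iodide is −1; ammonia is neutral. With an overall charge of +2 the titanium centre must be in the +4 oxidation state. Titanium is a group-4 element; Ti(IV) is therefore d⁰. A d⁰ ion has no crystal-field stabilisation preference between square planar and tetrahedral, so four ligands adopt the sterically favoured tetrahedral geometry. → tetrahedral.
For [Rh(acac)2]^-: Summing ligand charges against the −1 overall charge gives an oxidation state of +1 for rhodium. Group 9 minus oxidation state 1 gives a d⁸ configuration. A 4d d⁸ ion has a large crystal-field splitting; square planar leaves the high-energy d_{x²−y²} orbital empty and maximises CFSE. → square planar.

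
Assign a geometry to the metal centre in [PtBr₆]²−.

octahedral

Each bromide is −1; balancing the −2 overall charge requires Pt(IV).
Pt sits in group 10, so the d-electron count is 10 − 4 = 6.
Coordination number: 6.
Six donors around a single metal centre give an octahedral coordination sphere.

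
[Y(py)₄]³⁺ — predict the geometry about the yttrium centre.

Summing ligand charges against the +3 overall charge gives an oxidation state of +3 for yttrium.
Y sits in group 3, so the d-electron count is 3 − 3 = 0.
With 4 monodentate ligands the coordination number is 4.
A d⁰ ion has no crystal-field stabilisation preference between square planar and tetrahedral, so four ligands adopt the sterically favoured tetrahedral geometry.

tetrahedral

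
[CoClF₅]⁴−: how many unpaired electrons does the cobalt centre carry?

3 unpaired electrons

Each chloride is −1; each fluoride is −1; balancing the −4 overall charge requires Co(II).
Co sits in group 9, so the d-electron count is 9 − 2 = 7.
The spin state decides the count: Chloride and fluoride are weak-field ligands for a first-row metal, so the complex is high-spin.
An octahedral high-spin d⁷ ion is t₂g⁵e_g², giving 3 unpaired electrons.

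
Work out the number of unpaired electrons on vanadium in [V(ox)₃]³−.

2

Ligand charges: each oxalate is −2. With an overall charge of −3 the vanadium centre must be in the +3 oxidation state.
Vanadium is a group-5 element; V(III) is therefore d².
Counting donor atoms: 3×oxalate (bidentate) → 6 donors. Coordination number = 6.
In an octahedral field the d² configuration is t₂g²e_g⁰ (only one arrangement possible), giving 2 unpaired electrons.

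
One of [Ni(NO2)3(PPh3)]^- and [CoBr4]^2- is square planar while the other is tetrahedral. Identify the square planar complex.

[Ni(NO2)3(PPh3)]^-

For [Ni(NO2)3(PPh3)]^-: Each nitro (N-bound nitrite) is −1; triphenylphosphine is neutral; balancing the −1 overall charge requires Ni(II). Group 10 minus oxidation state 2 gives a d⁸ configuration. Nitro (N-bound nitrite) and triphenylphosphine are strong-field ligands (high in the spectrochemical series). A 3d d⁸ ion with strong-field ligands gains enough CFSE to favour square planar over tetrahedral. → square planar.
For [CoBr4]^2-: Ligand charges: each bromide is −1. With an overall charge of −2 the cobalt centre must be in the +2 oxidation state. Group 9 minus oxidation state 2 gives a d⁷ configuration. For a high-spin 3d d⁷ ion with weak-field ligands the small Δₜ gives little square-planar CFSE advantage, so four ligands adopt the sterically favoured tetrahedral geometry. → tetrahedral.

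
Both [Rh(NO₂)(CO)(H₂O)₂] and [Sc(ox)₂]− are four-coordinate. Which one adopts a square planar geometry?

For [Rh(NO₂)(CO)(H₂O)₂]: Each nitro (N-bound nitrite) is −1; carbonyl is neutral; water is neutral; balancing the 0 overall charge requires Rh(I). Rhodium is a group-9 element; Rh(I) is therefore d⁸. A 4d d⁸ ion has a large crystal-field splitting; square planar leaves the high-energy d_{x²−y²} orbital empty and maximises CFSE. → square planar.
For [Sc(ox)₂]−: Each oxalate is −2; balancing the −1 overall charge requires Sc(III). Scandium is a group-3 element; Sc(III) is therefore d⁰. A d⁰ ion has no crystal-field stabilisation preference between square planar and tetrahedral, so four ligands adopt the sterically favoured tetrahedral geometry. → tetrahedral.

[Rh(NO₂)(CO)(H₂O)₂]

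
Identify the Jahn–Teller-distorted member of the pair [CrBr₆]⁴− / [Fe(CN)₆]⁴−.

[CrBr₆]⁴−: Ligand charges: each bromide is −1. With an overall charge of −4 the chromium centre must be in the +2 oxidation state. Chromium is a group-6 element; Cr(II) is therefore d⁴. Bromide is a weak-field ligand for a first-row metal, so the complex is high-spin. The t₂g³e_g¹ (high-spin) configuration has an unevenly filled e_g set; the Jahn–Teller theorem predicts a tetragonal distortion (typically axial elongation) to lift the degeneracy.
[Fe(CN)₆]⁴−: Summing ligand charges against the −4 overall charge gives an oxidation state of +2 for iron. Group 8 minus oxidation state 2 gives a d⁶ configuration. Cyanide is a strong-field ligand (high in the spectrochemical series) for a first-row metal, so the complex is low-spin. The d⁶ configuration leaves the e_g set evenly filled (or empty) — no strong Jahn–Teller driving force.

[CrBr₆]⁴−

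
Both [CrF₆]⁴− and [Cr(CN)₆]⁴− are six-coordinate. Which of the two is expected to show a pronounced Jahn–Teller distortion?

[CrF₆]⁴−: Ligand charges: each fluoride is −1. With an overall charge of −4 the chromium centre must be in the +2 oxidation state. Chromium is a group-6 element; Cr(II) is therefore d⁴. Fluoride is a weak-field ligand for a first-row metal, so the complex is high-spin. The t₂g³e_g¹ (high-spin) configuration has an unevenly filled e_g set; the Jahn–Teller theorem predicts a tetragonal distortion (typically axial elongation) to lift the degeneracy.
[Cr(CN)₆]⁴−: Summing ligand charges against the −4 overall charge gives an oxidation state of +2 for chromium. Chromium is a group-6 element; Cr(II) is therefore d⁴. Cyanide is a strong-field ligand (high in the spectrochemical series) for a first-row metal, so the complex is low-spin. The d⁴ configuration leaves the e_g set evenly filled (or empty) — no strong Jahn–Teller driving force.

[CrF₆]⁴−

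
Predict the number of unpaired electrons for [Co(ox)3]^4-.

Summing ligand charges against the −4 overall charge gives an oxidation state of +2 for cobalt.
Group 9 minus oxidation state 2 gives a d⁷ configuration.
Counting donor atoms: 3×oxalate (bidentate) → 6 donors. Coordination number = 6.
The spin state decides the count: Oxalate is a weak-field ligand for a first-row metal, so the complex is high-spin.
An octahedral high-spin d⁷ ion is t₂g⁵e_g², giving 3 unpaired electrons.

3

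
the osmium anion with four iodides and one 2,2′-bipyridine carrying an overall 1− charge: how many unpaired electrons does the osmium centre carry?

Each iodide is −1; 2,2′-bipyridine is neutral; balancing the −1 overall charge requires Os(III).
Group 8 minus oxidation state 3 gives a d⁵ configuration.
Counting donor atoms: 4×iodide (monodentate) → 4 donors; 1×2,2′-bipyridine (bidentate) → 2 donors. Coordination number = 6.
The spin state decides the count: a 5d ion has a large Δₒ and is invariably low-spin.
An octahedral low-spin d⁵ ion is t₂g⁵e_g⁰, giving 1 unpaired electron.

1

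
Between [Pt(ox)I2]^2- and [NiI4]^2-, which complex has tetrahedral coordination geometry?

For [Pt(ox)I2]^2-: Each oxalate is −2; each iodide is −1; balancing the −2 overall charge requires Pt(II). Group 10 minus oxidation state 2 gives a d⁸ configuration. A 5d d⁸ ion has a large crystal-field splitting; square planar leaves the high-energy d_{x²−y²} orbital empty and maximises CFSE. → square planar.
For [NiI4]^2-: Each iodide is −1; balancing the −2 overall charge requires Ni(II). Nickel is a group-10 element; Ni(II) is therefore d⁸. Iodide is a weak-field ligand. With weak-field ligands the CFSE gain from square planar is small, so a 3d d⁸ ion takes the sterically preferred tetrahedral geometry. → tetrahedral.

[NiI4]^2-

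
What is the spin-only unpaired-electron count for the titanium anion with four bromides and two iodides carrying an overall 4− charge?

Each bromide is −1; each iodide is −1; balancing the −4 overall charge requires Ti(II).
Titanium is a group-4 element; Ti(II) is therefore d².
In an octahedral field the d² configuration is t₂g²e_g⁰ (only one arrangement possible), giving 2 unpaired electrons.

2 unpaired electrons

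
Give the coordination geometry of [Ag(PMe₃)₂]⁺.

Summing ligand charges against the +1 overall charge gives an oxidation state of +1 for silver.
Silver is a group-11 element; Ag(I) is therefore d¹⁰.
Coordination number: 2.
A d¹⁰ ion with only two ligands adopts a linear arrangement (sp hybridisation; no CFSE preference).

linear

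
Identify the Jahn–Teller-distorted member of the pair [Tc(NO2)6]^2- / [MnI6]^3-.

[MnI6]^3-

[Tc(NO2)6]^2-: Summing ligand charges against the −2 overall charge gives an oxidation state of +4 for technetium. Group 7 minus oxidation state 4 gives a d³ configuration. The d³ configuration leaves the e_g set evenly filled (or empty) — no strong Jahn–Teller driving force.
[MnI6]^3-: Summing ligand charges against the −3 overall charge gives an oxidation state of +3 for manganese. Group 7 minus oxidation state 3 gives a d⁴ configuration. Iodide is a weak-field ligand for a first-row metal, so the complex is high-spin. The t₂g³e_g¹ (high-spin) configuration has an unevenly filled e_g set; the Jahn–Teller theorem predicts a tetragonal distortion (typically axial elongation) to lift the degeneracy.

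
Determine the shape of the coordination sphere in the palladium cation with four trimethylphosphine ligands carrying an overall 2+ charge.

Summing ligand charges against the +2 overall charge gives an oxidation state of +2 for palladium.
Group 10 minus oxidation state 2 gives a d⁸ configuration.
With 4 monodentate ligands the coordination number is 4.
A 4d d⁸ ion has a large crystal-field splitting; square planar leaves the high-energy d_{x²−y²} orbital empty and maximises CFSE.

square planar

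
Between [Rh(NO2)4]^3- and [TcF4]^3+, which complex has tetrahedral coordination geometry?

[TcF4]^3+

For [Rh(NO2)4]^3-: Ligand charges: each nitro (N-bound nitrite) is −1. With an overall charge of −3 the rhodium centre must be in the +1 oxidation state. Group 9 minus oxidation state 1 gives a d⁸ configuration. A 4d d⁸ ion has a large crystal-field splitting; square planar leaves the high-energy d_{x²−y²} orbital empty and maximises CFSE. → square planar.
For [TcF4]^3+: Summing ligand charges against the +3 overall charge gives an oxidation state of +7 for technetium. Tc sits in group 7, so the d-electron count is 7 − 7 = 0. A d⁰ ion has no crystal-field stabilisation preference between square planar and tetrahedral, so four ligands adopt the sterically favoured tetrahedral geometry. → tetrahedral.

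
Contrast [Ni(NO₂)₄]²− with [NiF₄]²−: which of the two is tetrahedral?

For [Ni(NO₂)₄]²−: Summing ligand charges against the −2 overall charge gives an oxidation state of +2 for nickel. Group 10 minus oxidation state 2 gives a d⁸ configuration. Nitro (N-bound nitrite) is a strong-field ligand (high in the spectrochemical series). A 3d d⁸ ion with strong-field ligands gains enough CFSE to favour square planar over tetrahedral. → square planar.
For [NiF₄]²−: Ligand charges: each fluoride is −1. With an overall charge of −2 the nickel centre must be in the +2 oxidation state. Group 10 minus oxidation state 2 gives a d⁸ configuration. Fluoride is a weak-field ligand. With weak-field ligands the CFSE gain from square planar is small, so a 3d d⁸ ion takes the sterically preferred tetrahedral geometry. → tetrahedral.

[NiF₄]²−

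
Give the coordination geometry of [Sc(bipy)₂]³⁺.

tetrahedral

Summing ligand charges against the +3 overall charge gives an oxidation state of +3 for scandium.
Sc sits in group 3, so the d-electron count is 3 − 3 = 0.
Counting donor atoms: 2×2,2′-bipyridine (bidentate) → 4 donors. Coordination number = 4.
A d⁰ ion has no crystal-field stabilisation preference between square planar and tetrahedral, so four ligands adopt the sterically favoured tetrahedral geometry.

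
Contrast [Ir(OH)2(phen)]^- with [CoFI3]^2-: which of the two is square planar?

[Ir(OH)2(phen)]^-

For [Ir(OH)2(phen)]^-: Each hydroxide is −1; 1,10-phenanthroline is neutral; balancing the −1 overall charge requires Ir(I). Group 9 minus oxidation state 1 gives a d⁸ configuration. A 5d d⁸ ion has a large crystal-field splitting; square planar leaves the high-energy d_{x²−y²} orbital empty and maximises CFSE. → square planar.
For [CoFI3]^2-: Summing ligand charges against the −2 overall charge gives an oxidation state of +2 for cobalt. Group 9 minus oxidation state 2 gives a d⁷ configuration. For a high-spin 3d d⁷ ion with weak-field ligands the small Δₜ gives little square-planar CFSE advantage, so four ligands adopt the sterically favoured tetrahedral geometry. → tetrahedral.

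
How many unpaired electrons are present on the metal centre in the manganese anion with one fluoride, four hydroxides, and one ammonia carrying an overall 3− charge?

Summing ligand charges against the −3 overall charge gives an oxidation state of +2 for manganese.
Manganese is a group-7 element; Mn(II) is therefore d⁵.
The spin state decides the count: Fluoride and hydroxide are weak-field ligands for a first-row metal, so the complex is high-spin.
An octahedral high-spin d⁵ ion is t₂g³e_g², giving 5 unpaired electrons.

5 unpaired electrons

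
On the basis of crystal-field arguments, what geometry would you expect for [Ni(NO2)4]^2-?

Ligand charges: each nitro (N-bound nitrite) is −1. With an overall charge of −2 the nickel centre must be in the +2 oxidation state.
Ni sits in group 10, so the d-electron count is 10 − 2 = 8.
With 4 monodentate ligands the coordination number is 4.
Nitro (N-bound nitrite) is a strong-field ligand (high in the spectrochemical series).
A 3d d⁸ ion with strong-field ligands gains enough CFSE to favour square planar over tetrahedral.

square planar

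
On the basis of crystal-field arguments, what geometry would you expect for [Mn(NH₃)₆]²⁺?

octahedral

Ligand charges: ammonia is neutral. With an overall charge of +2 the manganese centre must be in the +2 oxidation state.
Manganese is a group-7 element; Mn(II) is therefore d⁵.
With 6 monodentate ligands the coordination number is 6.
Six donors around a single metal centre give an octahedral coordination sphere.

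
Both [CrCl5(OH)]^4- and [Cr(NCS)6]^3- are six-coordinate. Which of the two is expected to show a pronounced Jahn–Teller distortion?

[CrCl5(OH)]^4-: Ligand charges: each chloride is −1; each hydroxide is −1. With an overall charge of −4 the chromium centre must be in the +2 oxidation state. Chromium is a group-6 element; Cr(II) is therefore d⁴. Chloride and hydroxide are weak-field ligands for a first-row metal, so the complex is high-spin. The t₂g³e_g¹ (high-spin) configuration has an unevenly filled e_g set; the Jahn–Teller theorem predicts a tetragonal distortion (typically axial elongation) to lift the degeneracy.
[Cr(NCS)6]^3-: Ligand charges: each isothiocyanate is −1. With an overall charge of −3 the chromium centre must be in the +3 oxidation state. Group 6 minus oxidation state 3 gives a d³ configuration. The d³ configuration leaves the e_g set evenly filled (or empty) — no strong Jahn–Teller driving force.

[CrCl5(OH)]^4-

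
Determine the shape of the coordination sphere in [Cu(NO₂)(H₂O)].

Ligand charges: each nitro (N-bound nitrite) is −1; water is neutral. With an overall charge of 0 the copper centre must be in the +1 oxidation state.
Copper is a group-11 element; Cu(I) is therefore d¹⁰.
Coordination number: 2.
A d¹⁰ ion with only two ligands adopts a linear arrangement (sp hybridisation; no CFSE preference).

linear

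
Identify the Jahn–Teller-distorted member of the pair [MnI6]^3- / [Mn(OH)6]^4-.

[MnI6]^3-: Ligand charges: each iodide is −1. With an overall charge of −3 the manganese centre must be in the +3 oxidation state. Group 7 minus oxidation state 3 gives a d⁴ configuration. Iodide is a weak-field ligand for a first-row metal, so the complex is high-spin. The t₂g³e_g¹ (high-spin) configuration has an unevenly filled e_g set; the Jahn–Teller theorem predicts a tetragonal distortion (typically axial elongation) to lift the degeneracy.
[Mn(OH)6]^4-: Each hydroxide is −1; balancing the −4 overall charge requires Mn(II). Manganese is a group-7 element; Mn(II) is therefore d⁵. Hydroxide is a weak-field ligand for a first-row metal, so the complex is high-spin. The d⁵ configuration leaves the e_g set evenly filled (or empty) — no strong Jahn–Teller driving force.

[MnI6]^3-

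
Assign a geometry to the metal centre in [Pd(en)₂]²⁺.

Ligand charges: ethylenediamine is neutral. With an overall charge of +2 the palladium centre must be in the +2 oxidation state.
Group 10 minus oxidation state 2 gives a d⁸ configuration.
Counting donor atoms: 2×ethylenediamine (bidentate) → 4 donors. Coordination number = 4.
A 4d d⁸ ion has a large crystal-field splitting; square planar leaves the high-energy d_{x²−y²} orbital empty and maximises CFSE.

square planar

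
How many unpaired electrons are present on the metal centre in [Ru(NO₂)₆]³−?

1 unpaired electron

Summing ligand charges against the −3 overall charge gives an oxidation state of +3 for ruthenium.
Ruthenium is a group-8 element; Ru(III) is therefore d⁵.
The spin state decides the count: a 4d ion has a large Δₒ and is invariably low-spin.
An octahedral low-spin d⁵ ion is t₂g⁵e_g⁰, giving 1 unpaired electron.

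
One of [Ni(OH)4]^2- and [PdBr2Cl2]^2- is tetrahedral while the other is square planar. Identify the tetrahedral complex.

For [Ni(OH)4]^2-: Ligand charges: each hydroxide is −1. With an overall charge of −2 the nickel centre must be in the +2 oxidation state. Group 10 minus oxidation state 2 gives a d⁸ configuration. Hydroxide is a weak-field ligand. With weak-field ligands the CFSE gain from square planar is small, so a 3d d⁸ ion takes the sterically preferred tetrahedral geometry. → tetrahedral.
For [PdBr2Cl2]^2-: Summing ligand charges against the −2 overall charge gives an oxidation state of +2 for palladium. Palladium is a group-10 element; Pd(II) is therefore d⁸. A 4d d⁸ ion has a large crystal-field splitting; square planar leaves the high-energy d_{x²−y²} orbital empty and maximises CFSE. → square planar.

[Ni(OH)4]^2-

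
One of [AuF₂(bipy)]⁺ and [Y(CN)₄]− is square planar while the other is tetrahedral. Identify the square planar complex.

For [AuF₂(bipy)]⁺: Each fluoride is −1; 2,2′-bipyridine is neutral; balancing the +1 overall charge requires Au(III). Au sits in group 11, so the d-electron count is 11 − 3 = 8. A 5d d⁸ ion has a large crystal-field splitting; square planar leaves the high-energy d_{x²−y²} orbital empty and maximises CFSE. → square planar.
For [Y(CN)₄]−: Summing ligand charges against the −1 overall charge gives an oxidation state of +3 for yttrium. Group 3 minus oxidation state 3 gives a d⁰ configuration. A d⁰ ion has no crystal-field stabilisation preference between square planar and tetrahedral, so four ligands adopt the sterically favoured tetrahedral geometry. → tetrahedral.

[AuF₂(bipy)]⁺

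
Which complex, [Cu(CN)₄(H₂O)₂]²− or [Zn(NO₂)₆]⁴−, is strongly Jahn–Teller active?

[Cu(CN)₄(H₂O)₂]²−

[Cu(CN)₄(H₂O)₂]²−: Summing ligand charges against the −2 overall charge gives an oxidation state of +2 for copper. Copper is a group-11 element; Cu(II) is therefore d⁹. The t₂g⁶e_g³ configuration has an unevenly filled e_g set; the Jahn–Teller theorem predicts a tetragonal distortion (typically axial elongation) to lift the degeneracy.
[Zn(NO₂)₆]⁴−: Summing ligand charges against the −4 overall charge gives an oxidation state of +2 for zinc. Group 12 minus oxidation state 2 gives a d¹⁰ configuration. The d¹⁰ configuration leaves the e_g set evenly filled (or empty) — no strong Jahn–Teller driving force.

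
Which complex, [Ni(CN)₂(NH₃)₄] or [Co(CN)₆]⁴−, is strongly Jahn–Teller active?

[Ni(CN)₂(NH₃)₄]: Summing ligand charges against the 0 overall charge gives an oxidation state of +2 for nickel. Ni sits in group 10, so the d-electron count is 10 − 2 = 8. The d⁸ configuration leaves the e_g set evenly filled (or empty) — no strong Jahn–Teller driving force.
[Co(CN)₆]⁴−: Summing ligand charges against the −4 overall charge gives an oxidation state of +2 for cobalt. Co sits in group 9, so the d-electron count is 9 − 2 = 7. Cyanide is a strong-field ligand (high in the spectrochemical series) for a first-row metal, so the complex is low-spin. The t₂g⁶e_g¹ (low-spin) configuration has an unevenly filled e_g set; the Jahn–Teller theorem predicts a tetragonal distortion (typically axial elongation) to lift the degeneracy.

[Co(CN)₆]⁴−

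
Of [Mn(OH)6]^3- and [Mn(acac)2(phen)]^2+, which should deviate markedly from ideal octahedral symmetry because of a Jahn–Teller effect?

[Mn(OH)6]^3-

[Mn(OH)6]^3-: Summing ligand charges against the −3 overall charge gives an oxidation state of +3 for manganese. Mn sits in group 7, so the d-electron count is 7 − 3 = 4. Hydroxide is a weak-field ligand for a first-row metal, so the complex is high-spin. The t₂g³e_g¹ (high-spin) configuration has an unevenly filled e_g set; the Jahn–Teller theorem predicts a tetragonal distortion (typically axial elongation) to lift the degeneracy.
[Mn(acac)2(phen)]^2+: Summing ligand charges against the +2 overall charge gives an oxidation state of +4 for manganese. Mn sits in group 7, so the d-electron count is 7 − 4 = 3. The d³ configuration leaves the e_g set evenly filled (or empty) — no strong Jahn–Teller driving force.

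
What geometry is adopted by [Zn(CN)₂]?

Each cyanide is −1; balancing the 0 overall charge requires Zn(II).
Zinc is a group-12 element; Zn(II) is therefore d¹⁰.
With 2 monodentate ligands the coordination number is 2.
A d¹⁰ ion with only two ligands adopts a linear arrangement (sp hybridisation; no CFSE preference).

linear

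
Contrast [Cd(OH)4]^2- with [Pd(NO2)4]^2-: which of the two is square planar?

[Pd(NO2)4]^2-

For [Cd(OH)4]^2-: Each hydroxide is −1; balancing the −2 overall charge requires Cd(II). Cd sits in group 12, so the d-electron count is 12 − 2 = 10. A d¹⁰ ion has no crystal-field stabilisation preference between square planar and tetrahedral, so four ligands adopt the sterically favoured tetrahedral geometry. → tetrahedral.
For [Pd(NO2)4]^2-: Summing ligand charges against the −2 overall charge gives an oxidation state of +2 for palladium. Palladium is a group-10 element; Pd(II) is therefore d⁸. A 4d d⁸ ion has a large crystal-field splitting; square planar leaves the high-energy d_{x²−y²} orbital empty and maximises CFSE. → square planar.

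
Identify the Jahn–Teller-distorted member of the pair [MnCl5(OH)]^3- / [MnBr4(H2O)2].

[MnCl5(OH)]^3-

[MnCl5(OH)]^3-: Ligand charges: each chloride is −1; each hydroxide is −1. With an overall charge of −3 the manganese centre must be in the +3 oxidation state. Manganese is a group-7 element; Mn(III) is therefore d⁴. Chloride and hydroxide are weak-field ligands for a first-row metal, so the complex is high-spin. The t₂g³e_g¹ (high-spin) configuration has an unevenly filled e_g set; the Jahn–Teller theorem predicts a tetragonal distortion (typically axial elongation) to lift the degeneracy.
[MnBr4(H2O)2]: Summing ligand charges against the 0 overall charge gives an oxidation state of +4 for manganese. Manganese is a group-7 element; Mn(IV) is therefore d³. The d³ configuration leaves the e_g set evenly filled (or empty) — no strong Jahn–Teller driving force.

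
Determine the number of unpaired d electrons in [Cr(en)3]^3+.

3

Ethylenediamine is neutral; balancing the +3 overall charge requires Cr(III).
Chromium is a group-6 element; Cr(III) is therefore d³.
Counting donor atoms: 3×ethylenediamine (bidentate) → 6 donors. Coordination number = 6.
In an octahedral field the d³ configuration is t₂g³e_g⁰ (only one arrangement possible), giving 3 unpaired electrons.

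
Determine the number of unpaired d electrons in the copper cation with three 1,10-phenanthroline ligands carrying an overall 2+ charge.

Ligand charges: 1,10-phenanthroline is neutral. With an overall charge of +2 the copper centre must be in the +2 oxidation state.
Cu sits in group 11, so the d-electron count is 11 − 2 = 9.
Counting donor atoms: 3×1,10-phenanthroline (bidentate) → 6 donors. Coordination number = 6.
In an octahedral field the d⁹ configuration is t₂g⁶e_g³ (only one arrangement possible), giving 1 unpaired electron.

1 unpaired electron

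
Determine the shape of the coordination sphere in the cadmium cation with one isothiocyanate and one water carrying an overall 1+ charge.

Each isothiocyanate is −1; water is neutral; balancing the +1 overall charge requires Cd(II).
Group 12 minus oxidation state 2 gives a d¹⁰ configuration.
Coordination number: 2.
A d¹⁰ ion with only two ligands adopts a linear arrangement (sp hybridisation; no CFSE preference).

linear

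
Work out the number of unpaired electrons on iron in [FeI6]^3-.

Ligand charges: each iodide is −1. With an overall charge of −3 the iron centre must be in the +3 oxidation state.
Iron is a group-8 element; Fe(III) is therefore d⁵.
The spin state decides the count: Iodide is a weak-field ligand for a first-row metal, so the complex is high-spin.
An octahedral high-spin d⁵ ion is t₂g³e_g², giving 5 unpaired electrons.

5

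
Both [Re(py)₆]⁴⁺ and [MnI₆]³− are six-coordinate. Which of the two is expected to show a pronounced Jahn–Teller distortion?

[MnI₆]³−

[Re(py)₆]⁴⁺: Pyridine is neutral; balancing the +4 overall charge requires Re(IV). Rhenium is a group-7 element; Re(IV) is therefore d³. The d³ configuration leaves the e_g set evenly filled (or empty) — no strong Jahn–Teller driving force.
[MnI₆]³−: Ligand charges: each iodide is −1. With an overall charge of −3 the manganese centre must be in the +3 oxidation state. Mn sits in group 7, so the d-electron count is 7 − 3 = 4. Iodide is a weak-field ligand for a first-row metal, so the complex is high-spin. The t₂g³e_g¹ (high-spin) configuration has an unevenly filled e_g set; the Jahn–Teller theorem predicts a tetragonal distortion (typically axial elongation) to lift the degeneracy.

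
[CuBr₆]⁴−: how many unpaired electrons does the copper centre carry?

1

Ligand charges: each bromide is −1. With an overall charge of −4 the copper centre must be in the +2 oxidation state.
Cu sits in group 11, so the d-electron count is 11 − 2 = 9.
In an octahedral field the d⁹ configuration is t₂g⁶e_g³ (only one arrangement possible), giving 1 unpaired electron.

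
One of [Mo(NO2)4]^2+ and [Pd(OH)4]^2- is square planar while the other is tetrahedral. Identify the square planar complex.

[Pd(OH)4]^2-

For [Mo(NO2)4]^2+: Each nitro (N-bound nitrite) is −1; balancing the +2 overall charge requires Mo(VI). Molybdenum is a group-6 element; Mo(VI) is therefore d⁰. A d⁰ ion has no crystal-field stabilisation preference between square planar and tetrahedral, so four ligands adopt the sterically favoured tetrahedral geometry. → tetrahedral.
For [Pd(OH)4]^2-: Summing ligand charges against the −2 overall charge gives an oxidation state of +2 for palladium. Pd sits in group 10, so the d-electron count is 10 − 2 = 8. A 4d d⁸ ion has a large crystal-field splitting; square planar leaves the high-energy d_{x²−y²} orbital empty and maximises CFSE. → square planar.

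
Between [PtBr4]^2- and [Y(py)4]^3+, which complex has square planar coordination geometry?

For [PtBr4]^2-: Ligand charges: each bromide is −1. With an overall charge of −2 the platinum centre must be in the +2 oxidation state. Pt sits in group 10, so the d-electron count is 10 − 2 = 8. A 5d d⁸ ion has a large crystal-field splitting; square planar leaves the high-energy d_{x²−y²} orbital empty and maximises CFSE. → square planar.
For [Y(py)4]^3+: Pyridine is neutral; balancing the +3 overall charge requires Y(III). Yttrium is a group-3 element; Y(III) is therefore d⁰. A d⁰ ion has no crystal-field stabilisation preference between square planar and tetrahedral, so four ligands adopt the sterically favoured tetrahedral geometry. → tetrahedral.

[PtBr4]^2-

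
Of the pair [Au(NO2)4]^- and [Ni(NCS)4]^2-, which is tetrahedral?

[Ni(NCS)4]^2-

For [Au(NO2)4]^-: Summing ligand charges against the −1 overall charge gives an oxidation state of +3 for gold. Gold is a group-11 element; Au(III) is therefore d⁸. A 5d d⁸ ion has a large crystal-field splitting; square planar leaves the high-energy d_{x²−y²} orbital empty and maximises CFSE. → square planar.
For [Ni(NCS)4]^2-: Ligand charges: each isothiocyanate is −1. With an overall charge of −2 the nickel centre must be in the +2 oxidation state. Ni sits in group 10, so the d-electron count is 10 − 2 = 8. Isothiocyanate is a weak-field ligand. With weak-field ligands the CFSE gain from square planar is small, so a 3d d⁸ ion takes the sterically preferred tetrahedral geometry. → tetrahedral.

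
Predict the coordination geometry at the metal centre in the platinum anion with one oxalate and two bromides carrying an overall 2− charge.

square planar

Summing ligand charges against the −2 overall charge gives an oxidation state of +2 for platinum.
Platinum is a group-10 element; Pt(II) is therefore d⁸.
Counting donor atoms: 1×oxalate (bidentate) → 2 donors; 2×bromide (monodentate) → 2 donors. Coordination number = 4.
A 5d d⁸ ion has a large crystal-field splitting; square planar leaves the high-energy d_{x²−y²} orbital empty and maximises CFSE.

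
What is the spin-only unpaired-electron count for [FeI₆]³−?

Each iodide is −1; balancing the −3 overall charge requires Fe(III).
Group 8 minus oxidation state 3 gives a d⁵ configuration.
The spin state decides the count: Iodide is a weak-field ligand for a first-row metal, so the complex is high-spin.
An octahedral high-spin d⁵ ion is t₂g³e_g², giving 5 unpaired electrons.

5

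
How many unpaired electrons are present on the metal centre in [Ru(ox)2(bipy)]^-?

Ligand charges: each oxalate is −2; 2,2′-bipyridine is neutral. With an overall charge of −1 the ruthenium centre must be in the +3 oxidation state.
Ru sits in group 8, so the d-electron count is 8 − 3 = 5.
Counting donor atoms: 2×oxalate (bidentate) → 4 donors; 1×2,2′-bipyridine (bidentate) → 2 donors. Coordination number = 6.
The spin state decides the count: a 4d ion has a large Δₒ and is invariably low-spin.
An octahedral low-spin d⁵ ion is t₂g⁵e_g⁰, giving 1 unpaired electron.

1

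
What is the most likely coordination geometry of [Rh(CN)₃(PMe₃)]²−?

square planar

Summing ligand charges against the −2 overall charge gives an oxidation state of +1 for rhodium.
Rhodium is a group-9 element; Rh(I) is therefore d⁸.
With 4 monodentate ligands the coordination number is 4.
A 4d d⁸ ion has a large crystal-field splitting; square planar leaves the high-energy d_{x²−y²} orbital empty and maximises CFSE.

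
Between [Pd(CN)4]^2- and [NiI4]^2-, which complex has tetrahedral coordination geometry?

[NiI4]^2-

For [Pd(CN)4]^2-: Each cyanide is −1; balancing the −2 overall charge requires Pd(II). Group 10 minus oxidation state 2 gives a d⁸ configuration. A 4d d⁸ ion has a large crystal-field splitting; square planar leaves the high-energy d_{x²−y²} orbital empty and maximises CFSE. → square planar.
For [NiI4]^2-: Summing ligand charges against the −2 overall charge gives an oxidation state of +2 for nickel. Nickel is a group-10 element; Ni(II) is therefore d⁸. Iodide is a weak-field ligand. With weak-field ligands the CFSE gain from square planar is small, so a 3d d⁸ ion takes the sterically preferred tetrahedral geometry. → tetrahedral.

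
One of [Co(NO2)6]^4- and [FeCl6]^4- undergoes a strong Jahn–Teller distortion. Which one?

[Co(NO2)6]^4-: Each nitro (N-bound nitrite) is −1; balancing the −4 overall charge requires Co(II). Group 9 minus oxidation state 2 gives a d⁷ configuration. Nitro (N-bound nitrite) is a strong-field ligand (high in the spectrochemical series) for a first-row metal, so the complex is low-spin. The t₂g⁶e_g¹ (low-spin) configuration has an unevenly filled e_g set; the Jahn–Teller theorem predicts a tetragonal distortion (typically axial elongation) to lift the degeneracy.
[FeCl6]^4-: Summing ligand charges against the −4 overall charge gives an oxidation state of +2 for iron. Group 8 minus oxidation state 2 gives a d⁶ configuration. Chloride is a weak-field ligand for a first-row metal, so the complex is high-spin. The d⁶ configuration leaves the e_g set evenly filled (or empty) — no strong Jahn–Teller driving force.

[Co(NO2)6]^4-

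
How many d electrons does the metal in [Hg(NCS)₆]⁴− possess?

d10

Each isothiocyanate is −1; balancing the −4 overall charge requires Hg(II).
Group 12 minus oxidation state 2 gives a d¹⁰ configuration.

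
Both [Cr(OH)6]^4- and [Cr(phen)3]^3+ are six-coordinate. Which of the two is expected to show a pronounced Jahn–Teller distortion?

[Cr(OH)6]^4-

[Cr(OH)6]^4-: Each hydroxide is −1; balancing the −4 overall charge requires Cr(II). Cr sits in group 6, so the d-electron count is 6 − 2 = 4. Hydroxide is a weak-field ligand for a first-row metal, so the complex is high-spin. The t₂g³e_g¹ (high-spin) configuration has an unevenly filled e_g set; the Jahn–Teller theorem predicts a tetragonal distortion (typically axial elongation) to lift the degeneracy.
[Cr(phen)3]^3+: Summing ligand charges against the +3 overall charge gives an oxidation state of +3 for chromium. Group 6 minus oxidation state 3 gives a d³ configuration. The d³ configuration leaves the e_g set evenly filled (or empty) — no strong Jahn–Teller driving force.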